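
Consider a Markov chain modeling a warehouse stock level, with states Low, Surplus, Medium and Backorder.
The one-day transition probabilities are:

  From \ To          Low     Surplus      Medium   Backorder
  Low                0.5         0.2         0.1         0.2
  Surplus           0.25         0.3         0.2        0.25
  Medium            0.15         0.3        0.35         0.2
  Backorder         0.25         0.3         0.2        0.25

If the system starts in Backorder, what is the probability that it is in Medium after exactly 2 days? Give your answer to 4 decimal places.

0.2050

Propagate the distribution vector 2 days from Backorder.
After 0 days: (0.0000, 0.0000, 0.0000, 1.0000)
After 1 day: (0.2500, 0.3000, 0.2000, 0.2500)
After 2 days: (0.2925, 0.2750, 0.2050, 0.2275)
P(in Medium after 2 days) = 0.2050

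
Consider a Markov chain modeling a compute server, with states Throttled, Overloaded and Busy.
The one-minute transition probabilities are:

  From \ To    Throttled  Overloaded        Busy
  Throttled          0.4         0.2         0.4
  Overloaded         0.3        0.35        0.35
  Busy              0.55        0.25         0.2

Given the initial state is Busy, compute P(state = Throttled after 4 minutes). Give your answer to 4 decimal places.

0.4223

Propagate the distribution vector 4 minutes from Busy.
After 0 minutes: (0.0000, 0.0000, 1.0000)
After 1 minute: (0.5500, 0.2500, 0.2000)
After 2 minutes: (0.4050, 0.2475, 0.3475)
After 3 minutes: (0.4274, 0.2545, 0.3181)
After 4 minutes: (0.4223, 0.2541, 0.3237)
P(in Throttled after 4 minutes) = 0.4223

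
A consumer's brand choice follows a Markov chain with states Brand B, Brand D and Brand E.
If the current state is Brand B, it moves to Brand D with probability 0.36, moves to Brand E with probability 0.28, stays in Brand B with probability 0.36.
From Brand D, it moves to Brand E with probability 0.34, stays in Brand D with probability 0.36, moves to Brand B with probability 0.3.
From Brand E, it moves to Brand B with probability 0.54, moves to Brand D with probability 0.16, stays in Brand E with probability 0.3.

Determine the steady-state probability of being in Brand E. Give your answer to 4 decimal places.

0.3040

Let the stationary distribution be π with π = πP and π_1 + π_2 + π_3 = 1.
π_1 = 0.36·π_1 + 0.3·π_2 + 0.54·π_3
π_2 = 0.36·π_1 + 0.36·π_2 + 0.16·π_3
Solving with the normalization constraint gives π = (0.3968, 0.2992, 0.3040).
So the stationary probability of Brand E is 0.3040.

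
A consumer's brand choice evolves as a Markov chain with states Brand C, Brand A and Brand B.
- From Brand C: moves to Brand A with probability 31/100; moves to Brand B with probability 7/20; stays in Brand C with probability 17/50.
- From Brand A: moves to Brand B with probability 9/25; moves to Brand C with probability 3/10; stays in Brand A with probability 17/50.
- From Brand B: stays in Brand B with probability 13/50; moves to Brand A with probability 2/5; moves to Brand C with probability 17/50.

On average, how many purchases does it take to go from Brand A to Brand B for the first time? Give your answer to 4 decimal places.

Let t(s) be the expected number of purchases to first reach Brand B from state s, with t(Brand B) = 0. Conditioning on the first purchase:
t(Brand C) = 1 + 0.34·t(Brand C) + 0.31·t(Brand A)
t(Brand A) = 1 + 0.3·t(Brand C) + 0.34·t(Brand A)
Solving: t(Brand C) = 2.8313, t(Brand A) = 2.8021.
Expected purchases from Brand A to Brand B: 2.8021.

2.8021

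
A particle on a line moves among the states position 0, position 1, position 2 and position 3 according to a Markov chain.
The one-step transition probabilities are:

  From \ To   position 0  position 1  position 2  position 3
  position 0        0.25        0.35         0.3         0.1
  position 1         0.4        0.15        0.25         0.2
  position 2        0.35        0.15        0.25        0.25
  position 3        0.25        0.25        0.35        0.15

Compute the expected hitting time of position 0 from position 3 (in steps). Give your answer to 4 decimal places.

Let t(s) be the expected number of steps to first reach position 0 from state s, with t(position 0) = 0. Conditioning on the first step:
t(position 1) = 1 + 0.15·t(position 1) + 0.25·t(position 2) + 0.2·t(position 3)
t(position 2) = 1 + 0.15·t(position 1) + 0.25·t(position 2) + 0.25·t(position 3)
t(position 3) = 1 + 0.25·t(position 1) + 0.35·t(position 2) + 0.15·t(position 3)
Solving: t(position 1) = 2.8091, t(position 2) = 2.9704, t(position 3) = 3.2258.
Expected steps from position 3 to position 0: 3.2258.

3.2258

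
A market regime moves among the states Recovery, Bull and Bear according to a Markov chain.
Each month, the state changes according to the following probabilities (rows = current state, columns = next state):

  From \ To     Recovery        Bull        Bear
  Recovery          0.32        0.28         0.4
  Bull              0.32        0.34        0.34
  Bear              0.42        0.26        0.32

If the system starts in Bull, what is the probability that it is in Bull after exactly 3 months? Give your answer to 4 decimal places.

Propagate the distribution vector 3 months from Bull.
After 0 months: (0.0000, 1.0000, 0.0000)
After 1 month: (0.3200, 0.3400, 0.3400)
After 2 months: (0.3540, 0.2936, 0.3524)
After 3 months: (0.3552, 0.2906, 0.3542)
P(in Bull after 3 months) = 0.2906

0.2906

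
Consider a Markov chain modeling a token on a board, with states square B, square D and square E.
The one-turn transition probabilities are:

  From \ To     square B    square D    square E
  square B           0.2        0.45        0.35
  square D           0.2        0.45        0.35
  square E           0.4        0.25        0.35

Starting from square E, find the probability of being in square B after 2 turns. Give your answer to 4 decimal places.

Sum over the intermediate state after 1 turn:
P = P(square E→square B)·P(square B→square B) + P(square E→square D)·P(square D→square B) + P(square E→square E)·P(square E→square B)
  = 0.4×0.2 + 0.25×0.2 + 0.35×0.4
  = 0.0800 + 0.0500 + 0.1400 = 0.2700

0.2700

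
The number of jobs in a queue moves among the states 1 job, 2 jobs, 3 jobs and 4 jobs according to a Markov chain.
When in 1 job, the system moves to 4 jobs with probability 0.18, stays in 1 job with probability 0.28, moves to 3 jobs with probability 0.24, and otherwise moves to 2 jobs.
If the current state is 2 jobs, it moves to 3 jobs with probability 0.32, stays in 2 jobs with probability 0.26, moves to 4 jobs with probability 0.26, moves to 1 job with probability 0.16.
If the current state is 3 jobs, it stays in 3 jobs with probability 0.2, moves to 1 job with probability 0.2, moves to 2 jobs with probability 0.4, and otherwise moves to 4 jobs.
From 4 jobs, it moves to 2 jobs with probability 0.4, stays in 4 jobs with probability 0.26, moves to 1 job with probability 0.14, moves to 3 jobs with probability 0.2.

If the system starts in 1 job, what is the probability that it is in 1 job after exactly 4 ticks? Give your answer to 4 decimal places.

Propagate the distribution vector 4 ticks from 1 job.
After 0 ticks: (1.0000, 0.0000, 0.0000, 0.0000)
After 1 tick: (0.2800, 0.3000, 0.2400, 0.1800)
After 2 ticks: (0.1996, 0.3300, 0.2472, 0.2232)
After 3 ticks: (0.1894, 0.3338, 0.2476, 0.2292)
After 4 ticks: (0.1880, 0.3343, 0.2476, 0.2300)
P(in 1 job after 4 ticks) = 0.1880

0.1880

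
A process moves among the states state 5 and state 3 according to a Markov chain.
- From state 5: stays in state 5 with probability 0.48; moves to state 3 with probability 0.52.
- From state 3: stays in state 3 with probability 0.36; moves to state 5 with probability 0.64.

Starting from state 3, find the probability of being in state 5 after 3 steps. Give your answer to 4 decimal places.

Propagate the distribution vector 3 steps from state 3.
After 0 steps: (0.0000, 1.0000)
After 1 step: (0.6400, 0.3600)
After 2 steps: (0.5376, 0.4624)
After 3 steps: (0.5540, 0.4460)
P(in state 5 after 3 steps) = 0.5540

0.5540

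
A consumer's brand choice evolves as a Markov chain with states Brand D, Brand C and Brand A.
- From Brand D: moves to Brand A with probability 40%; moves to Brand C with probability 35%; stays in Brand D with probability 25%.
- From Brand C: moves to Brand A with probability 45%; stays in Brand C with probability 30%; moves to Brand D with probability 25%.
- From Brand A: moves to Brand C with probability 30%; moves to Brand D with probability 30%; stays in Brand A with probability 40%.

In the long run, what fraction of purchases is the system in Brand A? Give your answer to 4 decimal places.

0.4157

Let the stationary distribution be π with π = πP and π_1 + π_2 + π_3 = 1.
π_1 = 0.25·π_1 + 0.25·π_2 + 0.3·π_3
π_2 = 0.35·π_1 + 0.3·π_2 + 0.3·π_3
Solving with the normalization constraint gives π = (0.2708, 0.3135, 0.4157).
So the stationary probability of Brand A is 0.4157.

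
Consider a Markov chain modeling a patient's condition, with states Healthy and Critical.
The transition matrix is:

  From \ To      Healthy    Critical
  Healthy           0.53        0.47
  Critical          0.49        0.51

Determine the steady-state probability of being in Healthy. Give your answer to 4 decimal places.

0.5104

Let the stationary distribution be π with π = πP and π_1 + π_2 = 1.
π_1 = 0.53·π_1 + 0.49·π_2
Solving with the normalization constraint gives π = (0.5104, 0.4896).
So the stationary probability of Healthy is 0.5104.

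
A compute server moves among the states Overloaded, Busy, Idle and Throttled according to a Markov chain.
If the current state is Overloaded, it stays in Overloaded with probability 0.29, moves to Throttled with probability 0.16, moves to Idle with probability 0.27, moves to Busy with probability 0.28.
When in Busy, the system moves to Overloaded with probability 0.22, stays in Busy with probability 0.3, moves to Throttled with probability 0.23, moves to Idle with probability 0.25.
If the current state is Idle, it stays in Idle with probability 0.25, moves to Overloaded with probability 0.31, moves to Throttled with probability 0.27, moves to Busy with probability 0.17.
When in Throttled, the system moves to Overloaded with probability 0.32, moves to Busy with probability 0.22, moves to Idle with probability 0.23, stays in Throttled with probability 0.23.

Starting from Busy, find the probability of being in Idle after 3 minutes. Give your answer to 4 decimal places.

0.2511

Propagate the distribution vector 3 minutes from Busy.
After 0 minutes: (0.0000, 1.0000, 0.0000, 0.0000)
After 1 minute: (0.2200, 0.3000, 0.2500, 0.2300)
After 2 minutes: (0.2809, 0.2447, 0.2498, 0.2246)
After 3 minutes: (0.2846, 0.2439, 0.2511, 0.2203)
P(in Idle after 3 minutes) = 0.2511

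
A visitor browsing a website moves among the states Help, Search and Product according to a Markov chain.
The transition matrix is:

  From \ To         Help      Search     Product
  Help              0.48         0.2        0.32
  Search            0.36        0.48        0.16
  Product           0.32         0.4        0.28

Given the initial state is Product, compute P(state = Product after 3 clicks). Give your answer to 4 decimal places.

Propagate the distribution vector 3 clicks from Product.
After 0 clicks: (0.0000, 0.0000, 1.0000)
After 1 click: (0.3200, 0.4000, 0.2800)
After 2 clicks: (0.3872, 0.3680, 0.2448)
After 3 clicks: (0.3967, 0.3520, 0.2513)
P(in Product after 3 clicks) = 0.2513

0.2513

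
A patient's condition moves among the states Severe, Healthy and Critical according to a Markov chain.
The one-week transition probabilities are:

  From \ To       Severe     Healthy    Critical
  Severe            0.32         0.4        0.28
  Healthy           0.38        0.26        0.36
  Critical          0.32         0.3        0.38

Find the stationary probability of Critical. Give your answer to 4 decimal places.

0.3397

Let the stationary distribution be π with π = πP and π_1 + π_2 + π_3 = 1.
π_1 = 0.32·π_1 + 0.38·π_2 + 0.32·π_3
π_2 = 0.4·π_1 + 0.26·π_2 + 0.3·π_3
Solving with the normalization constraint gives π = (0.3393, 0.3211, 0.3397).
So the stationary probability of Critical is 0.3397.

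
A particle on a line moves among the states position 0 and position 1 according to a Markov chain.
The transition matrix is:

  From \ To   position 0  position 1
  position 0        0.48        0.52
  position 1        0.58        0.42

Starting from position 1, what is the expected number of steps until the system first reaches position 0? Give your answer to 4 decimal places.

Let t(s) be the expected number of steps to first reach position 0 from state s, with t(position 0) = 0. Conditioning on the first step:
t(position 1) = 1 + 0.42·t(position 1)
Solving: t(position 1) = 1.7241.
Expected steps from position 1 to position 0: 1.7241.

1.7241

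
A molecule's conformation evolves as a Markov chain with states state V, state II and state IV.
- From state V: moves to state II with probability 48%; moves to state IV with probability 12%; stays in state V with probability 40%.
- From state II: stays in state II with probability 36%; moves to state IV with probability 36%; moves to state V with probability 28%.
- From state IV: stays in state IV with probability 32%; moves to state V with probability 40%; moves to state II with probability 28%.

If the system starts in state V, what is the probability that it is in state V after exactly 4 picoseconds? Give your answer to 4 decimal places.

0.3544

Propagate the distribution vector 4 picoseconds from state V.
After 0 picoseconds: (1.0000, 0.0000, 0.0000)
After 1 picosecond: (0.4000, 0.4800, 0.1200)
After 2 picoseconds: (0.3424, 0.3984, 0.2592)
After 3 picoseconds: (0.3522, 0.3804, 0.2675)
After 4 picoseconds: (0.3544, 0.3809, 0.2648)
P(in state V after 4 picoseconds) = 0.3544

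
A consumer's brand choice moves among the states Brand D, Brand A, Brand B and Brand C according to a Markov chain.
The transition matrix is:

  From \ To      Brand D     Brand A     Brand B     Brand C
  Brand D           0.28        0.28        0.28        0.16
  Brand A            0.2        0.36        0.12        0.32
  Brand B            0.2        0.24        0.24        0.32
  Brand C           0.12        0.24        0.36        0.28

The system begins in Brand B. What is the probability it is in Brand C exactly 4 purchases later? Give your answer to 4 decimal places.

0.2779

Propagate the distribution vector 4 purchases from Brand B.
After 0 purchases: (0.0000, 0.0000, 1.0000, 0.0000)
After 1 purchase: (0.2000, 0.2400, 0.2400, 0.3200)
After 2 purchases: (0.1904, 0.2768, 0.2576, 0.2752)
After 3 purchases: (0.1932, 0.2808, 0.2474, 0.2785)
After 4 purchases: (0.1932, 0.2814, 0.2475, 0.2779)
P(in Brand C after 4 purchases) = 0.2779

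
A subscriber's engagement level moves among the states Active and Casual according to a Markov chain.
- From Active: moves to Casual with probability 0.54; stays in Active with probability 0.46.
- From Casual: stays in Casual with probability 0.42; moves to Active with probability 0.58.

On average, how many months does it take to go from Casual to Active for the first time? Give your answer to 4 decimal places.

1.7241

Let t(s) be the expected number of months to first reach Active from state s, with t(Active) = 0. Conditioning on the first month:
t(Casual) = 1 + 0.42·t(Casual)
Solving: t(Casual) = 1.7241.
Expected months from Casual to Active: 1.7241.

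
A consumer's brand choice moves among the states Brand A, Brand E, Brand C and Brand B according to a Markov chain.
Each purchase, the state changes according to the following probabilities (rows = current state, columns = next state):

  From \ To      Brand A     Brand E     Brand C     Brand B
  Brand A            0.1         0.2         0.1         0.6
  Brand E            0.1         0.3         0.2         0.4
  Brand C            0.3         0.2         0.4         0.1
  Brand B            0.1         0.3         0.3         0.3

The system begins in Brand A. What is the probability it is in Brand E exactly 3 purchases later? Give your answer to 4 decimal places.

Propagate the distribution vector 3 purchases from Brand A.
After 0 purchases: (1.0000, 0.0000, 0.0000, 0.0000)
After 1 purchase: (0.1000, 0.2000, 0.1000, 0.6000)
After 2 purchases: (0.1200, 0.2800, 0.2700, 0.3300)
After 3 purchases: (0.1540, 0.2610, 0.2750, 0.3100)
P(in Brand E after 3 purchases) = 0.2610

0.2610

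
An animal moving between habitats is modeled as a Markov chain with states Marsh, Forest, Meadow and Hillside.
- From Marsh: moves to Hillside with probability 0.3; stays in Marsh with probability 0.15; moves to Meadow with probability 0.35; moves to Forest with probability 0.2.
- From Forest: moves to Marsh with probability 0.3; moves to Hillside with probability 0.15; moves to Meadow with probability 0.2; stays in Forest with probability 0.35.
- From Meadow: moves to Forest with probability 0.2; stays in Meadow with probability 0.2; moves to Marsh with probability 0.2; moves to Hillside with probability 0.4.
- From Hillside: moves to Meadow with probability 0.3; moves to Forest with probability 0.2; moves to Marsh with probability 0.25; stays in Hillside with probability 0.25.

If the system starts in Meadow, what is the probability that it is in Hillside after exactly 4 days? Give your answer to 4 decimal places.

Propagate the distribution vector 4 days from Meadow.
After 0 days: (0.0000, 0.0000, 1.0000, 0.0000)
After 1 day: (0.2000, 0.2000, 0.2000, 0.4000)
After 2 days: (0.2300, 0.2300, 0.2700, 0.2700)
After 3 days: (0.2250, 0.2345, 0.2615, 0.2790)
After 4 days: (0.2262, 0.2352, 0.2617, 0.2770)
P(in Hillside after 4 days) = 0.2770

0.2770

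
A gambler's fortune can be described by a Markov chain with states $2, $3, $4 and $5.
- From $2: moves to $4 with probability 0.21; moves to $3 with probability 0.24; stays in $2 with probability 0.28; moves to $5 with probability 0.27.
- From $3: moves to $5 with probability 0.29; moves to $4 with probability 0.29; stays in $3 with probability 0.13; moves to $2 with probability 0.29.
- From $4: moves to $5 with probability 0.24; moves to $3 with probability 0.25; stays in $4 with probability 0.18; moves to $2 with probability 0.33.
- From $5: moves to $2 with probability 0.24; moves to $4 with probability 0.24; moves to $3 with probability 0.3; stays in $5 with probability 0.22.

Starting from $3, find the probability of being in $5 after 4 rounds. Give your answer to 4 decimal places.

Propagate the distribution vector 4 rounds from $3.
After 0 rounds: (0.0000, 1.0000, 0.0000, 0.0000)
After 1 round: (0.2900, 0.1300, 0.2900, 0.2900)
After 2 rounds: (0.2842, 0.2460, 0.2204, 0.2494)
After 3 rounds: (0.2835, 0.2301, 0.2306, 0.2558)
After 4 rounds: (0.2836, 0.2323, 0.2292, 0.2549)
P(in $5 after 4 rounds) = 0.2549

0.2549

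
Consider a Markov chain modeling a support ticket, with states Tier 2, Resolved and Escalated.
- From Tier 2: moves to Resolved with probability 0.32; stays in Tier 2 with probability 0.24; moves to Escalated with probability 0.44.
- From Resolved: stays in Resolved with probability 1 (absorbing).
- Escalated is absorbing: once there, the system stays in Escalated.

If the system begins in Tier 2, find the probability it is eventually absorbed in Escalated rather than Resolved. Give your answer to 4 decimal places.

0.5789

Let h(s) be the probability of absorption at Escalated starting from transient state s. Then h(Escalated) = 1 and h(Resolved) = 0. By first-step analysis:
h(Tier 2) = 0.24·h(Tier 2) + 0.32·0 + 0.44·1
Solving: h(Tier 2) = 0.5789.
Starting from Tier 2, the probability is 0.5789.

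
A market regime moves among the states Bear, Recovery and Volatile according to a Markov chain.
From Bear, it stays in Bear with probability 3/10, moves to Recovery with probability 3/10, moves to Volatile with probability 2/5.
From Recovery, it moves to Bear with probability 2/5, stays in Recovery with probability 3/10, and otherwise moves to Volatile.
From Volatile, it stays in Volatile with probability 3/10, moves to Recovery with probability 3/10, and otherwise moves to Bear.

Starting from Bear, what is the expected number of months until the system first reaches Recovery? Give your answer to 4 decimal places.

Let t(s) be the expected number of months to first reach Recovery from state s, with t(Recovery) = 0. Conditioning on the first month:
t(Bear) = 1 + 0.3·t(Bear) + 0.4·t(Volatile)
t(Volatile) = 1 + 0.4·t(Bear) + 0.3·t(Volatile)
Solving: t(Bear) = 3.3333, t(Volatile) = 3.3333.
Expected months from Bear to Recovery: 3.3333.

3.3333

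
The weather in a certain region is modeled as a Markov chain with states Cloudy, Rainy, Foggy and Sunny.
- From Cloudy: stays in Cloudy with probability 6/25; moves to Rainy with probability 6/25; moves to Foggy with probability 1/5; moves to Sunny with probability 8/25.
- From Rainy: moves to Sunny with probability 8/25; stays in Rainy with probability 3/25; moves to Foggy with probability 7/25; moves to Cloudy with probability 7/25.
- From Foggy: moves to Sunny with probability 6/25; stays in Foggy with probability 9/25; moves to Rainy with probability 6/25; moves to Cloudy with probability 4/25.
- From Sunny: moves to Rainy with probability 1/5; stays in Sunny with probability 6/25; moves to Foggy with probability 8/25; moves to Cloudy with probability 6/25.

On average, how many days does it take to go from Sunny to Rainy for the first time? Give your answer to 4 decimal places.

4.5274

Let t(s) be the expected number of days to first reach Rainy from state s, with t(Rainy) = 0. Conditioning on the first day:
t(Cloudy) = 1 + 0.24·t(Cloudy) + 0.2·t(Foggy) + 0.32·t(Sunny)
t(Foggy) = 1 + 0.16·t(Cloudy) + 0.36·t(Foggy) + 0.24·t(Sunny)
t(Sunny) = 1 + 0.24·t(Cloudy) + 0.32·t(Foggy) + 0.24·t(Sunny)
Solving: t(Cloudy) = 4.3674, t(Foggy) = 4.3521, t(Sunny) = 4.5274.
Expected days from Sunny to Rainy: 4.5274.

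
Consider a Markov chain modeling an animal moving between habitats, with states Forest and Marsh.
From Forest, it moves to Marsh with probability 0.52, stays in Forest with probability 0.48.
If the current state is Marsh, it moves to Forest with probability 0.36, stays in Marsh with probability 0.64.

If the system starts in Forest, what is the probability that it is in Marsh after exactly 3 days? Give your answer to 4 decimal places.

0.5899

Propagate the distribution vector 3 days from Forest.
After 0 days: (1.0000, 0.0000)
After 1 day: (0.4800, 0.5200)
After 2 days: (0.4176, 0.5824)
After 3 days: (0.4101, 0.5899)
P(in Marsh after 3 days) = 0.5899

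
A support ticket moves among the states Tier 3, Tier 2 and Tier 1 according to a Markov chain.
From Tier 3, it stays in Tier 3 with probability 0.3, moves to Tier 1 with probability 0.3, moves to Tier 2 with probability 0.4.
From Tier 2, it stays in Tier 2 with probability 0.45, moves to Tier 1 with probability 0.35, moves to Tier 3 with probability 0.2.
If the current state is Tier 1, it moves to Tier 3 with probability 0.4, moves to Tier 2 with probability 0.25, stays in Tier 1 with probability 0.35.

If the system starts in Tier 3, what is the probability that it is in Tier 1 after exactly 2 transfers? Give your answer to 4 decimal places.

0.3350

Sum over the intermediate state after 1 transfer:
P = P(Tier 3→Tier 3)·P(Tier 3→Tier 1) + P(Tier 3→Tier 2)·P(Tier 2→Tier 1) + P(Tier 3→Tier 1)·P(Tier 1→Tier 1)
  = 0.3×0.3 + 0.4×0.35 + 0.3×0.35
  = 0.0900 + 0.1400 + 0.1050 = 0.3350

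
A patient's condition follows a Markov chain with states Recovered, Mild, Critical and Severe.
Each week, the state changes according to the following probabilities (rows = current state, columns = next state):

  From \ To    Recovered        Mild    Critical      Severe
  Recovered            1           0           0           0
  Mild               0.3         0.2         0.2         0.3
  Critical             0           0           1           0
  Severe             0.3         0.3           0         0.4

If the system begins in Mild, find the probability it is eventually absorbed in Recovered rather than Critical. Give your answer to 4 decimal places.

Let h(s) be the probability of absorption at Recovered starting from transient state s. Then h(Recovered) = 1 and h(Critical) = 0. By first-step analysis:
h(Mild) = 0.3·1 + 0.2·h(Mild) + 0.2·0 + 0.3·h(Severe)
h(Severe) = 0.3·1 + 0.3·h(Mild) + 0.4·h(Severe)
Solving: h(Mild) = 0.6923, h(Severe) = 0.8462.
Starting from Mild, the probability is 0.6923.

0.6923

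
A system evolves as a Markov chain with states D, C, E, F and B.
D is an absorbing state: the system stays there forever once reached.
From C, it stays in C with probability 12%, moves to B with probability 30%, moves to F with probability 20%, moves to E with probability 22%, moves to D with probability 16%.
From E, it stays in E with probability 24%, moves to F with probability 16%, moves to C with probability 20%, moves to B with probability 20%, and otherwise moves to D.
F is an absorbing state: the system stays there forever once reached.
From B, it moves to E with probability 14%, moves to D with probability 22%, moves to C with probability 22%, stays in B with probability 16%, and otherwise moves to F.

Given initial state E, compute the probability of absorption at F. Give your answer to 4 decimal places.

Let h(s) be the probability of absorption at F starting from transient state s. Then h(F) = 1 and h(D) = 0. By first-step analysis:
h(C) = 0.16·0 + 0.12·h(C) + 0.22·h(E) + 0.2·1 + 0.3·h(B)
h(E) = 0.2·0 + 0.2·h(C) + 0.24·h(E) + 0.16·1 + 0.2·h(B)
h(B) = 0.22·0 + 0.22·h(C) + 0.14·h(E) + 0.26·1 + 0.16·h(B)
Solving: h(C) = 0.5304, h(E) = 0.4896, h(B) = 0.5300.
Starting from E, the probability is 0.4896.

0.4896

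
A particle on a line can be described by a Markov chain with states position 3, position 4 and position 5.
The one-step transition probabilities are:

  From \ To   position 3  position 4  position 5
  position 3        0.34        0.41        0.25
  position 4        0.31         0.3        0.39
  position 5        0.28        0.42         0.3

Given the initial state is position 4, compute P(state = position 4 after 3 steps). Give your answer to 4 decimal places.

Propagate the distribution vector 3 steps from position 4.
After 0 steps: (0.0000, 1.0000, 0.0000)
After 1 step: (0.3100, 0.3000, 0.3900)
After 2 steps: (0.3076, 0.3809, 0.3115)
After 3 steps: (0.3099, 0.3712, 0.3189)
P(in position 4 after 3 steps) = 0.3712

0.3712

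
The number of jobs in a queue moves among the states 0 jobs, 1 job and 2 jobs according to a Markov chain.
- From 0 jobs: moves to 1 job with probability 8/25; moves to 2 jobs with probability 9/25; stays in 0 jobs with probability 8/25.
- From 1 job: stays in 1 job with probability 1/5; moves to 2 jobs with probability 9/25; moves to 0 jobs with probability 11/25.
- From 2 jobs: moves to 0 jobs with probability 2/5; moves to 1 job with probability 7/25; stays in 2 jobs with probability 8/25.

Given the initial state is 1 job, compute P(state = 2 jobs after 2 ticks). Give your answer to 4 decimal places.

Sum over the intermediate state after 1 tick:
P = P(1 job→0 jobs)·P(0 jobs→2 jobs) + P(1 job→1 job)·P(1 job→2 jobs) + P(1 job→2 jobs)·P(2 jobs→2 jobs)
  = 0.44×0.36 + 0.2×0.36 + 0.36×0.32
  = 0.1584 + 0.0720 + 0.1152 = 0.3456

0.3456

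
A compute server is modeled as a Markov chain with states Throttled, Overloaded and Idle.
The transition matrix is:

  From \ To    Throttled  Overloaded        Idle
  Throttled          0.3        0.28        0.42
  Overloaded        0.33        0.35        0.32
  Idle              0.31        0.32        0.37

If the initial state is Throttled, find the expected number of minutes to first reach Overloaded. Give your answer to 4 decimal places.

Let t(s) be the expected number of minutes to first reach Overloaded from state s, with t(Overloaded) = 0. Conditioning on the first minute:
t(Throttled) = 1 + 0.3·t(Throttled) + 0.42·t(Idle)
t(Idle) = 1 + 0.31·t(Throttled) + 0.37·t(Idle)
Solving: t(Throttled) = 3.3784, t(Idle) = 3.2497.
Expected minutes from Throttled to Overloaded: 3.3784.

3.3784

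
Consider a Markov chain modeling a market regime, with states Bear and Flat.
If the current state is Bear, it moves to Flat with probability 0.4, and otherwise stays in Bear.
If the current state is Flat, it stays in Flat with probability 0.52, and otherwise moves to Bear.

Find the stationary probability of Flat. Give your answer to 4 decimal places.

Let the stationary distribution be π with π = πP and π_1 + π_2 = 1.
π_1 = 0.6·π_1 + 0.48·π_2
Solving with the normalization constraint gives π = (0.5455, 0.4545).
So the stationary probability of Flat is 0.4545.

0.4545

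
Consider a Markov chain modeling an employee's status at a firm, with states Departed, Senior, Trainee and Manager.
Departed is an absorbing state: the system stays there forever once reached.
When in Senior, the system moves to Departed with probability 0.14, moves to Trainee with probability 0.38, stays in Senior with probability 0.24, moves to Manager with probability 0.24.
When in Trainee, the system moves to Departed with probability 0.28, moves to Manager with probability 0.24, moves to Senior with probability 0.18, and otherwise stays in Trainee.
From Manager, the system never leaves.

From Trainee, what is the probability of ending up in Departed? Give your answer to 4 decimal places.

0.5134

Let h(s) be the probability of absorption at Departed starting from transient state s. Then h(Departed) = 1 and h(Manager) = 0. By first-step analysis:
h(Senior) = 0.14·1 + 0.24·h(Senior) + 0.38·h(Trainee) + 0.24·0
h(Trainee) = 0.28·1 + 0.18·h(Senior) + 0.3·h(Trainee) + 0.24·0
Solving: h(Senior) = 0.4409, h(Trainee) = 0.5134.
Starting from Trainee, the probability is 0.5134.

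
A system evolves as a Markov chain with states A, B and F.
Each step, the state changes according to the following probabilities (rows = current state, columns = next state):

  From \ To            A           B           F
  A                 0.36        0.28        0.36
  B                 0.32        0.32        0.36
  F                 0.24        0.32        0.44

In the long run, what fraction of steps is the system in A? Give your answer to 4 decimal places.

0.3007

Let the stationary distribution be π with π = πP and π_1 + π_2 + π_3 = 1.
π_1 = 0.36·π_1 + 0.32·π_2 + 0.24·π_3
π_2 = 0.28·π_1 + 0.32·π_2 + 0.32·π_3
Solving with the normalization constraint gives π = (0.3007, 0.3080, 0.3913).
So the stationary probability of A is 0.3007.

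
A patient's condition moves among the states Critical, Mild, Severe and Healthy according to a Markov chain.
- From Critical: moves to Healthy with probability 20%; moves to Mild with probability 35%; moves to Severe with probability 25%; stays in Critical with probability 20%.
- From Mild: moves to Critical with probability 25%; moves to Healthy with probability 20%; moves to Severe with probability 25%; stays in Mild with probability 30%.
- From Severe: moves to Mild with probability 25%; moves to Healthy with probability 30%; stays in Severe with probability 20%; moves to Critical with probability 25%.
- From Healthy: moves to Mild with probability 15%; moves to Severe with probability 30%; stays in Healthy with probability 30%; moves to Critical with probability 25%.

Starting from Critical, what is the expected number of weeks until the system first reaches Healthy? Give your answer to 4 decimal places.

4.4681

Let t(s) be the expected number of weeks to first reach Healthy from state s, with t(Healthy) = 0. Conditioning on the first week:
t(Critical) = 1 + 0.2·t(Critical) + 0.35·t(Mild) + 0.25·t(Severe)
t(Mild) = 1 + 0.25·t(Critical) + 0.3·t(Mild) + 0.25·t(Severe)
t(Severe) = 1 + 0.25·t(Critical) + 0.25·t(Mild) + 0.2·t(Severe)
Solving: t(Critical) = 4.4681, t(Mild) = 4.4681, t(Severe) = 4.0426.
Expected weeks from Critical to Healthy: 4.4681.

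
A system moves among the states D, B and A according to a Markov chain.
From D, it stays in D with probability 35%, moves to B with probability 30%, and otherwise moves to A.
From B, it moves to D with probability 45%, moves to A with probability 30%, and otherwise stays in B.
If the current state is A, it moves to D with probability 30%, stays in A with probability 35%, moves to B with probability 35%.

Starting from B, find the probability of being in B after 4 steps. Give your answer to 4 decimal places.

0.3017

Propagate the distribution vector 4 steps from B.
After 0 steps: (0.0000, 1.0000, 0.0000)
After 1 step: (0.4500, 0.2500, 0.3000)
After 2 steps: (0.3600, 0.3025, 0.3375)
After 3 steps: (0.3634, 0.3018, 0.3349)
After 4 steps: (0.3634, 0.3017, 0.3349)
P(in B after 4 steps) = 0.3017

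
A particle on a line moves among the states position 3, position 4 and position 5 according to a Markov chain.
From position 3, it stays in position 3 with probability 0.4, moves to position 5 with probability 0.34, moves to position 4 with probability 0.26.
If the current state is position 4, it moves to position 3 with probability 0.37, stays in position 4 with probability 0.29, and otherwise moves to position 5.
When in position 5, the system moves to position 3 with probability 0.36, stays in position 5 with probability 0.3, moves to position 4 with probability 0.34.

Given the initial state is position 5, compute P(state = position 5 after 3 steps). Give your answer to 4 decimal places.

Propagate the distribution vector 3 steps from position 5.
After 0 steps: (0.0000, 0.0000, 1.0000)
After 1 step: (0.3600, 0.3400, 0.3000)
After 2 steps: (0.3778, 0.2942, 0.3280)
After 3 steps: (0.3781, 0.2951, 0.3269)
P(in position 5 after 3 steps) = 0.3269

0.3269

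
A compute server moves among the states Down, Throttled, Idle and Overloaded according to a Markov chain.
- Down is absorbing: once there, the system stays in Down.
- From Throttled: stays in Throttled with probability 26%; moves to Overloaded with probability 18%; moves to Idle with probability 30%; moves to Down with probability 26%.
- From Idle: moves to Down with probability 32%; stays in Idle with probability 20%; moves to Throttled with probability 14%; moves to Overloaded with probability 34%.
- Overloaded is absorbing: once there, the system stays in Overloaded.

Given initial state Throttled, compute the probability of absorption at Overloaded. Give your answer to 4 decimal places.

0.4473

Let h(s) be the probability of absorption at Overloaded starting from transient state s. Then h(Overloaded) = 1 and h(Down) = 0. By first-step analysis:
h(Throttled) = 0.26·0 + 0.26·h(Throttled) + 0.3·h(Idle) + 0.18·1
h(Idle) = 0.32·0 + 0.14·h(Throttled) + 0.2·h(Idle) + 0.34·1
Solving: h(Throttled) = 0.4473, h(Idle) = 0.5033.
Starting from Throttled, the probability is 0.4473.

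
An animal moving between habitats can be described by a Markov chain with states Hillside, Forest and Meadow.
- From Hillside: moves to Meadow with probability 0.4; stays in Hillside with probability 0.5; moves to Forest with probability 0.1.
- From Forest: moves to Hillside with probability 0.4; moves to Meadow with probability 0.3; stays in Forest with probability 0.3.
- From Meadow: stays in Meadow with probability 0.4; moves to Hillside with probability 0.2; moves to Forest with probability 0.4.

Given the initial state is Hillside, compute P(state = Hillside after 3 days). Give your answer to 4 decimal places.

0.3590

Propagate the distribution vector 3 days from Hillside.
After 0 days: (1.0000, 0.0000, 0.0000)
After 1 day: (0.5000, 0.1000, 0.4000)
After 2 days: (0.3700, 0.2400, 0.3900)
After 3 days: (0.3590, 0.2650, 0.3760)
P(in Hillside after 3 days) = 0.3590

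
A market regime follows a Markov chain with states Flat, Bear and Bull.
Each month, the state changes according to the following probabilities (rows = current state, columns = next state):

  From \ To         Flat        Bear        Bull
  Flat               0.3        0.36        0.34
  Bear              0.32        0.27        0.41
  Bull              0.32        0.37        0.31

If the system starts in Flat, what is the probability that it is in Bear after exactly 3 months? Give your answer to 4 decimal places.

Propagate the distribution vector 3 months from Flat.
After 0 months: (1.0000, 0.0000, 0.0000)
After 1 month: (0.3000, 0.3600, 0.3400)
After 2 months: (0.3140, 0.3310, 0.3550)
After 3 months: (0.3137, 0.3338, 0.3525)
P(in Bear after 3 months) = 0.3338

0.3338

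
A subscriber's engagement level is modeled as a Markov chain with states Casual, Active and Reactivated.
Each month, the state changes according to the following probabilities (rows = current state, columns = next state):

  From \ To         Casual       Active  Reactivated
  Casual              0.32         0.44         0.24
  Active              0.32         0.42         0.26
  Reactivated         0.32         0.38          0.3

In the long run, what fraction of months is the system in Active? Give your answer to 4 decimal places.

Let the stationary distribution be π with π = πP and π_1 + π_2 + π_3 = 1.
π_1 = 0.32·π_1 + 0.32·π_2 + 0.32·π_3
π_2 = 0.44·π_1 + 0.42·π_2 + 0.38·π_3
Solving with the normalization constraint gives π = (0.3200, 0.4158, 0.2642).
So the stationary probability of Active is 0.4158.

0.4158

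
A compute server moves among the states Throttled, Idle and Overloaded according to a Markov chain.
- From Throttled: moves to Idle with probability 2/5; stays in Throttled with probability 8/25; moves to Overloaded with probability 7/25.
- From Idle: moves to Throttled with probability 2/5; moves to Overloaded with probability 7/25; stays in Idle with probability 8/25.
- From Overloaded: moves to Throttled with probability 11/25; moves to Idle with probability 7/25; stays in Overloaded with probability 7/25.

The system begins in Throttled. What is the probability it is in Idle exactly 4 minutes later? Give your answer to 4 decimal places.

0.3392

Propagate the distribution vector 4 minutes from Throttled.
After 0 minutes: (1.0000, 0.0000, 0.0000)
After 1 minute: (0.3200, 0.4000, 0.2800)
After 2 minutes: (0.3856, 0.3344, 0.2800)
After 3 minutes: (0.3804, 0.3396, 0.2800)
After 4 minutes: (0.3808, 0.3392, 0.2800)
P(in Idle after 4 minutes) = 0.3392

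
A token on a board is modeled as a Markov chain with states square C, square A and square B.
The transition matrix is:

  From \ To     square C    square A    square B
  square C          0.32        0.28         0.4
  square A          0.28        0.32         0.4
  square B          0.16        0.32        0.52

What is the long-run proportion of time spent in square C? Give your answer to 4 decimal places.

Let the stationary distribution be π with π = πP and π_1 + π_2 + π_3 = 1.
π_1 = 0.32·π_1 + 0.28·π_2 + 0.16·π_3
π_2 = 0.28·π_1 + 0.32·π_2 + 0.32·π_3
Solving with the normalization constraint gives π = (0.2348, 0.3106, 0.4545).
So the stationary probability of square C is 0.2348.

0.2348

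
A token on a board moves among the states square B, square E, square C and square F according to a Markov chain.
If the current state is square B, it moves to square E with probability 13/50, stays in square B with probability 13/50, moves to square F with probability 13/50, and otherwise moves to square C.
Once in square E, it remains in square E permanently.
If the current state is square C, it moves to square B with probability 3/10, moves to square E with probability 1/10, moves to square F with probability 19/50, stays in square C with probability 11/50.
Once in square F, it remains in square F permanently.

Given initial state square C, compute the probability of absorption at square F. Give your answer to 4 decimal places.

Let h(s) be the probability of absorption at square F starting from transient state s. Then h(square F) = 1 and h(square E) = 0. By first-step analysis:
h(square B) = 0.26·h(square B) + 0.26·0 + 0.22·h(square C) + 0.26·1
h(square C) = 0.3·h(square B) + 0.1·0 + 0.22·h(square C) + 0.38·1
Solving: h(square B) = 0.5603, h(square C) = 0.7027.
Starting from square C, the probability is 0.7027.

0.7027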